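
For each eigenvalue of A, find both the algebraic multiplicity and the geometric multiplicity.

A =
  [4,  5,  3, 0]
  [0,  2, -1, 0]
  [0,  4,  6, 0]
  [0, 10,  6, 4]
λ = 4: alg = 4, geom = 2

Step 1 — factor the characteristic polynomial to read off the algebraic multiplicities:
  χ_A(x) = (x - 4)^4

Step 2 — compute geometric multiplicities via the rank-nullity identity g(λ) = n − rank(A − λI):
  rank(A − (4)·I) = 2, so dim ker(A − (4)·I) = n − 2 = 2

Summary:
  λ = 4: algebraic multiplicity = 4, geometric multiplicity = 2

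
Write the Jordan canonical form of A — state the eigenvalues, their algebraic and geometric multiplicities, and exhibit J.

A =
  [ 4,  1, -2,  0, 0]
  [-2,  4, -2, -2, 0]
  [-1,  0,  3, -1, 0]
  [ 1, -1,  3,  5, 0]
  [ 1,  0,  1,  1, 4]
J_2(4) ⊕ J_2(4) ⊕ J_1(4)

The characteristic polynomial is
  det(x·I − A) = x^5 - 20*x^4 + 160*x^3 - 640*x^2 + 1280*x - 1024 = (x - 4)^5

Eigenvalues and multiplicities (the geometric multiplicity of λ is n − rank(A − λI), which equals the number of Jordan blocks for λ):
  λ = 4: algebraic multiplicity = 5, geometric multiplicity = 3

Determining the block sizes for each eigenvalue:
  λ = 4: with am = 5 and gm = 3, the partition is not yet determined (e.g. several partitions of 5 into 3 parts exist). Let N = A − (4)·I. Computing rank(N^1) = 2, rank(N^2) = 0; the number of blocks of size ≥ j is rank(N^{j−1}) − rank(N^j), giving [3, 2]. So we have 2 block(s) of size 2, 1 block(s) of size 1 → block sizes [2, 2, 1]

Assembling the blocks gives a Jordan form
J =
  [4, 1, 0, 0, 0]
  [0, 4, 0, 0, 0]
  [0, 0, 4, 1, 0]
  [0, 0, 0, 4, 0]
  [0, 0, 0, 0, 4]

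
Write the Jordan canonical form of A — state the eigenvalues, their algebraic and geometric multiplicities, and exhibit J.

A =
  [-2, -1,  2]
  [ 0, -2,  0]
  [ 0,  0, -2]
J_2(-2) ⊕ J_1(-2)

The characteristic polynomial is
  det(x·I − A) = x^3 + 6*x^2 + 12*x + 8 = (x + 2)^3

Eigenvalues and multiplicities (the geometric multiplicity of λ is n − rank(A − λI), which equals the number of Jordan blocks for λ):
  λ = -2: algebraic multiplicity = 3, geometric multiplicity = 2

Determining the block sizes for each eigenvalue:
  λ = -2: 2 blocks summing to 3 forces exactly one block of size 2 and the rest size 1 → block sizes [2, 1]

Assembling the blocks gives a Jordan form
J =
  [-2,  1,  0]
  [ 0, -2,  0]
  [ 0,  0, -2]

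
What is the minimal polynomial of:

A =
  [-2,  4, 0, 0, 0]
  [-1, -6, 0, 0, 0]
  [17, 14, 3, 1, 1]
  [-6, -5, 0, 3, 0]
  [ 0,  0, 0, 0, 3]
x^4 + 2*x^3 - 23*x^2 - 24*x + 144

The characteristic polynomial is χ_A(x) = (x - 3)^3*(x + 4)^2, so the eigenvalues are known. The minimal polynomial is
  m_A(x) = Π_λ (x − λ)^{k_λ}
where k_λ is the size of the *largest* Jordan block for λ (equivalently, the smallest k with (A − λI)^k v = 0 for every generalised eigenvector v of λ).

  λ = -4: largest Jordan block has size 2, contributing (x + 4)^2
  λ = 3: largest Jordan block has size 2, contributing (x − 3)^2

So m_A(x) = (x - 3)^2*(x + 4)^2 = x^4 + 2*x^3 - 23*x^2 - 24*x + 144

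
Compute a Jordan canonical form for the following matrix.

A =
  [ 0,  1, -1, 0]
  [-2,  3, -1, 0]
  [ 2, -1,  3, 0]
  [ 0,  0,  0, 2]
J_2(2) ⊕ J_1(2) ⊕ J_1(2)

The characteristic polynomial is
  det(x·I − A) = x^4 - 8*x^3 + 24*x^2 - 32*x + 16 = (x - 2)^4

Eigenvalues and multiplicities (the geometric multiplicity of λ is n − rank(A − λI), which equals the number of Jordan blocks for λ):
  λ = 2: algebraic multiplicity = 4, geometric multiplicity = 3

Determining the block sizes for each eigenvalue:
  λ = 2: 3 blocks summing to 4 forces exactly one block of size 2 and the rest size 1 → block sizes [2, 1, 1]

Assembling the blocks gives a Jordan form
J =
  [2, 1, 0, 0]
  [0, 2, 0, 0]
  [0, 0, 2, 0]
  [0, 0, 0, 2]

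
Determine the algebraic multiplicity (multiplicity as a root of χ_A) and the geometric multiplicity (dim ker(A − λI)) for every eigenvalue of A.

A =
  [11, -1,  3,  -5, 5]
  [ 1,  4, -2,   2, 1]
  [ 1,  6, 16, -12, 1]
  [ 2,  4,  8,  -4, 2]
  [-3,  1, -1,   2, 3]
λ = 6: alg = 5, geom = 2

Step 1 — factor the characteristic polynomial to read off the algebraic multiplicities:
  χ_A(x) = (x - 6)^5

Step 2 — compute geometric multiplicities via the rank-nullity identity g(λ) = n − rank(A − λI):
  rank(A − (6)·I) = 3, so dim ker(A − (6)·I) = n − 3 = 2

Summary:
  λ = 6: algebraic multiplicity = 5, geometric multiplicity = 2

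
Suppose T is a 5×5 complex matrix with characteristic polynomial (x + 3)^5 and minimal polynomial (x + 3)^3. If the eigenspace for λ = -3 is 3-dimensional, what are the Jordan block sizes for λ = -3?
Block sizes for λ = -3: [3, 1, 1]

Step 1 — from the characteristic polynomial, algebraic multiplicity of λ = -3 is 5. From dim ker(T − (-3)·I) = 3, there are exactly 3 Jordan blocks for λ = -3.
Step 2 — from the minimal polynomial, the factor (x + 3)^3 tells us the largest block for λ = -3 has size 3.
Step 3 — with total size 5, 3 blocks, and largest block 3, the block sizes (in nonincreasing order) are [3, 1, 1].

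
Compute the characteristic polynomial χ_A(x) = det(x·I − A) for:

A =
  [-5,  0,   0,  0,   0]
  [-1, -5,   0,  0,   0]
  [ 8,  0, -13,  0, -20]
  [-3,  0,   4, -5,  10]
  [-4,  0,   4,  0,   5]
x^5 + 23*x^4 + 210*x^3 + 950*x^2 + 2125*x + 1875

Expanding det(x·I − A) (e.g. by cofactor expansion or by noting that A is similar to its Jordan form J, which has the same characteristic polynomial as A) gives
  χ_A(x) = x^5 + 23*x^4 + 210*x^3 + 950*x^2 + 2125*x + 1875
which factors as (x + 3)*(x + 5)^4. The eigenvalues (with algebraic multiplicities) are λ = -5 with multiplicity 4, λ = -3 with multiplicity 1.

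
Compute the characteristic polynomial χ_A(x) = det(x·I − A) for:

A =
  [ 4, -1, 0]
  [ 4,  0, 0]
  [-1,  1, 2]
x^3 - 6*x^2 + 12*x - 8

Expanding det(x·I − A) (e.g. by cofactor expansion or by noting that A is similar to its Jordan form J, which has the same characteristic polynomial as A) gives
  χ_A(x) = x^3 - 6*x^2 + 12*x - 8
which factors as (x - 2)^3. The eigenvalues (with algebraic multiplicities) are λ = 2 with multiplicity 3.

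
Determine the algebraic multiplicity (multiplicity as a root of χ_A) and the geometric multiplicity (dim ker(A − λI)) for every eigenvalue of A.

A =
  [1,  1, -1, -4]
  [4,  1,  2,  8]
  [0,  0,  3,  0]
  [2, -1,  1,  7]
λ = 3: alg = 4, geom = 3

Step 1 — factor the characteristic polynomial to read off the algebraic multiplicities:
  χ_A(x) = (x - 3)^4

Step 2 — compute geometric multiplicities via the rank-nullity identity g(λ) = n − rank(A − λI):
  rank(A − (3)·I) = 1, so dim ker(A − (3)·I) = n − 1 = 3

Summary:
  λ = 3: algebraic multiplicity = 4, geometric multiplicity = 3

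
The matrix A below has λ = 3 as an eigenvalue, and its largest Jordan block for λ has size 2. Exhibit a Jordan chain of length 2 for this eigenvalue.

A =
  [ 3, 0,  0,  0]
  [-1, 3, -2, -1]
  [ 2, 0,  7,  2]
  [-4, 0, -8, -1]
A Jordan chain for λ = 3 of length 2:
v_1 = (0, -1, 2, -4)ᵀ
v_2 = (1, 0, 0, 0)ᵀ

Let N = A − (3)·I. We want v_2 with N^2 v_2 = 0 but N^1 v_2 ≠ 0; then v_{j-1} := N · v_j for j = 2, …, 2.

Pick v_2 = (1, 0, 0, 0)ᵀ.
Then v_1 = N · v_2 = (0, -1, 2, -4)ᵀ.

Sanity check: (A − (3)·I) v_1 = (0, 0, 0, 0)ᵀ = 0. ✓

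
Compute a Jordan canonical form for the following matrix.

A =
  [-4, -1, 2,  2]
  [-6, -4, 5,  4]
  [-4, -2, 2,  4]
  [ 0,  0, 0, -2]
J_3(-2) ⊕ J_1(-2)

The characteristic polynomial is
  det(x·I − A) = x^4 + 8*x^3 + 24*x^2 + 32*x + 16 = (x + 2)^4

Eigenvalues and multiplicities (the geometric multiplicity of λ is n − rank(A − λI), which equals the number of Jordan blocks for λ):
  λ = -2: algebraic multiplicity = 4, geometric multiplicity = 2

Determining the block sizes for each eigenvalue:
  λ = -2: with am = 4 and gm = 2, the partition is not yet determined (e.g. several partitions of 4 into 2 parts exist). Let N = A − (-2)·I. Computing rank(N^1) = 2, rank(N^2) = 1, rank(N^3) = 0; the number of blocks of size ≥ j is rank(N^{j−1}) − rank(N^j), giving [2, 1, 1]. So we have 1 block(s) of size 3, 1 block(s) of size 1 → block sizes [3, 1]

Assembling the blocks gives a Jordan form
J =
  [-2,  1,  0,  0]
  [ 0, -2,  1,  0]
  [ 0,  0, -2,  0]
  [ 0,  0,  0, -2]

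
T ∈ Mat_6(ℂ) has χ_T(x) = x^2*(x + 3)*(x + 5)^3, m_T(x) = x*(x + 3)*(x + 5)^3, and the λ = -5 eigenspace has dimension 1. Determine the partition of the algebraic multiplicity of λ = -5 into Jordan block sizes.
Block sizes for λ = -5: [3]

Step 1 — from the characteristic polynomial, algebraic multiplicity of λ = -5 is 3. From dim ker(T − (-5)·I) = 1, there are exactly 1 Jordan blocks for λ = -5.
Step 2 — from the minimal polynomial, the factor (x + 5)^3 tells us the largest block for λ = -5 has size 3.
Step 3 — with total size 3, 1 blocks, and largest block 3, the block sizes (in nonincreasing order) are [3].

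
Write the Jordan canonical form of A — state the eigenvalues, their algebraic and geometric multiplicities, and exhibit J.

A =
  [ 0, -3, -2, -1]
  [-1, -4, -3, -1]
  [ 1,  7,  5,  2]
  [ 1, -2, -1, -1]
J_2(0) ⊕ J_2(0)

The characteristic polynomial is
  det(x·I − A) = x^4

Eigenvalues and multiplicities (the geometric multiplicity of λ is n − rank(A − λI), which equals the number of Jordan blocks for λ):
  λ = 0: algebraic multiplicity = 4, geometric multiplicity = 2

Determining the block sizes for each eigenvalue:
  λ = 0: with am = 4 and gm = 2, the partition is not yet determined (e.g. several partitions of 4 into 2 parts exist). Let N = A − (0)·I. Computing rank(N^1) = 2, rank(N^2) = 0; the number of blocks of size ≥ j is rank(N^{j−1}) − rank(N^j), giving [2, 2]. So we have 2 block(s) of size 2 → block sizes [2, 2]

Assembling the blocks gives a Jordan form
J =
  [0, 1, 0, 0]
  [0, 0, 0, 0]
  [0, 0, 0, 1]
  [0, 0, 0, 0]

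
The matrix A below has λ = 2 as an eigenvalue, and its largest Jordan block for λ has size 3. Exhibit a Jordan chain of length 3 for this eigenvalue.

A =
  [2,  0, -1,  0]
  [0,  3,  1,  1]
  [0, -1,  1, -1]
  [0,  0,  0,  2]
A Jordan chain for λ = 2 of length 3:
v_1 = (1, 0, 0, 0)ᵀ
v_2 = (0, 1, -1, 0)ᵀ
v_3 = (0, 1, 0, 0)ᵀ

Let N = A − (2)·I. We want v_3 with N^3 v_3 = 0 but N^2 v_3 ≠ 0; then v_{j-1} := N · v_j for j = 3, …, 2.

Pick v_3 = (0, 1, 0, 0)ᵀ.
Then v_2 = N · v_3 = (0, 1, -1, 0)ᵀ.
Then v_1 = N · v_2 = (1, 0, 0, 0)ᵀ.

Sanity check: (A − (2)·I) v_1 = (0, 0, 0, 0)ᵀ = 0. ✓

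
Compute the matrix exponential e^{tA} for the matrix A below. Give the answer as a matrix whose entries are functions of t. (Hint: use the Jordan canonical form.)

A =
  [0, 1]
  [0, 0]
e^{tA} =
  [1, t]
  [0, 1]

Strategy: write A = P · J · P⁻¹ where J is a Jordan canonical form, so e^{tA} = P · e^{tJ} · P⁻¹, and e^{tJ} can be computed block-by-block.

A has Jordan form
J =
  [0, 1]
  [0, 0]
(up to reordering of blocks).

Per-block formulas:
  For a 2×2 Jordan block J_2(0): exp(t · J_2(0)) = e^(0t)·(I + t·N), where N is the 2×2 nilpotent shift.

After assembling e^{tJ} and conjugating by P, we get:

e^{tA} =
  [1, t]
  [0, 1]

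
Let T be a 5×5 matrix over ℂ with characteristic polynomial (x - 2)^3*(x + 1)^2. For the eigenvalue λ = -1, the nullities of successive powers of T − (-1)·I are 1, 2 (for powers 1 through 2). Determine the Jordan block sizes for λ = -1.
Block sizes for λ = -1: [2]

From the dimensions of kernels of powers, the number of Jordan blocks of size at least j is d_j − d_{j−1} where d_j = dim ker(N^j) (with d_0 = 0). Computing the differences gives [1, 1].
The number of blocks of size exactly k is (#blocks of size ≥ k) − (#blocks of size ≥ k + 1), so the partition is: 1 block(s) of size 2.
In nonincreasing order the block sizes are [2].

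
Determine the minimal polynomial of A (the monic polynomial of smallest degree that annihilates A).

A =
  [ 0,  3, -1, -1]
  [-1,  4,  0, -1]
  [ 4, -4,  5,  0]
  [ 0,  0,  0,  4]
x^4 - 13*x^3 + 63*x^2 - 135*x + 108

The characteristic polynomial is χ_A(x) = (x - 4)*(x - 3)^3, so the eigenvalues are known. The minimal polynomial is
  m_A(x) = Π_λ (x − λ)^{k_λ}
where k_λ is the size of the *largest* Jordan block for λ (equivalently, the smallest k with (A − λI)^k v = 0 for every generalised eigenvector v of λ).

  λ = 3: largest Jordan block has size 3, contributing (x − 3)^3
  λ = 4: largest Jordan block has size 1, contributing (x − 4)

So m_A(x) = (x - 4)*(x - 3)^3 = x^4 - 13*x^3 + 63*x^2 - 135*x + 108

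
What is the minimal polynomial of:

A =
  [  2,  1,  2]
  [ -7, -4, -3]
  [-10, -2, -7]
x^3 + 9*x^2 + 27*x + 27

The characteristic polynomial is χ_A(x) = (x + 3)^3, so the eigenvalues are known. The minimal polynomial is
  m_A(x) = Π_λ (x − λ)^{k_λ}
where k_λ is the size of the *largest* Jordan block for λ (equivalently, the smallest k with (A − λI)^k v = 0 for every generalised eigenvector v of λ).

  λ = -3: largest Jordan block has size 3, contributing (x + 3)^3

So m_A(x) = (x + 3)^3 = x^3 + 9*x^2 + 27*x + 27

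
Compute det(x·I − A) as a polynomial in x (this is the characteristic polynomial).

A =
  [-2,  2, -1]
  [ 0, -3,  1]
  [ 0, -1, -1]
x^3 + 6*x^2 + 12*x + 8

Expanding det(x·I − A) (e.g. by cofactor expansion or by noting that A is similar to its Jordan form J, which has the same characteristic polynomial as A) gives
  χ_A(x) = x^3 + 6*x^2 + 12*x + 8
which factors as (x + 2)^3. The eigenvalues (with algebraic multiplicities) are λ = -2 with multiplicity 3.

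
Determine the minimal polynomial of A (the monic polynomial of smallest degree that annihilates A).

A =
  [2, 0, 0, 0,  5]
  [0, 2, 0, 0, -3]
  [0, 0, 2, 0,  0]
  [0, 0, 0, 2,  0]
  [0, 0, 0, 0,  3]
x^2 - 5*x + 6

The characteristic polynomial is χ_A(x) = (x - 3)*(x - 2)^4, so the eigenvalues are known. The minimal polynomial is
  m_A(x) = Π_λ (x − λ)^{k_λ}
where k_λ is the size of the *largest* Jordan block for λ (equivalently, the smallest k with (A − λI)^k v = 0 for every generalised eigenvector v of λ).

  λ = 2: largest Jordan block has size 1, contributing (x − 2)
  λ = 3: largest Jordan block has size 1, contributing (x − 3)

So m_A(x) = (x - 3)*(x - 2) = x^2 - 5*x + 6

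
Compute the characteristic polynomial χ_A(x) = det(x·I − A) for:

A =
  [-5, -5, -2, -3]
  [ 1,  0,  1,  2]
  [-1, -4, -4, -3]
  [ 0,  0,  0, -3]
x^4 + 12*x^3 + 54*x^2 + 108*x + 81

Expanding det(x·I − A) (e.g. by cofactor expansion or by noting that A is similar to its Jordan form J, which has the same characteristic polynomial as A) gives
  χ_A(x) = x^4 + 12*x^3 + 54*x^2 + 108*x + 81
which factors as (x + 3)^4. The eigenvalues (with algebraic multiplicities) are λ = -3 with multiplicity 4.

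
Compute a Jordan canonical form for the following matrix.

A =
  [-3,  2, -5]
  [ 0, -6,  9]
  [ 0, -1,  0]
J_3(-3)

The characteristic polynomial is
  det(x·I − A) = x^3 + 9*x^2 + 27*x + 27 = (x + 3)^3

Eigenvalues and multiplicities (the geometric multiplicity of λ is n − rank(A − λI), which equals the number of Jordan blocks for λ):
  λ = -3: algebraic multiplicity = 3, geometric multiplicity = 1

Determining the block sizes for each eigenvalue:
  λ = -3: one block (gm = 1), so the single block has size am = 3 → block sizes [3]

Assembling the blocks gives a Jordan form
J =
  [-3,  1,  0]
  [ 0, -3,  1]
  [ 0,  0, -3]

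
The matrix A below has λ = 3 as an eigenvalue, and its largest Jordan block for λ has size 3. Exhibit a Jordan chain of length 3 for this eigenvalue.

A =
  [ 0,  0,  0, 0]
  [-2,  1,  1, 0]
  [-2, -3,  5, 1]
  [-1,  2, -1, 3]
A Jordan chain for λ = 3 of length 3:
v_1 = (0, 1, 2, -1)ᵀ
v_2 = (0, -2, -3, 2)ᵀ
v_3 = (0, 1, 0, 0)ᵀ

Let N = A − (3)·I. We want v_3 with N^3 v_3 = 0 but N^2 v_3 ≠ 0; then v_{j-1} := N · v_j for j = 3, …, 2.

Pick v_3 = (0, 1, 0, 0)ᵀ.
Then v_2 = N · v_3 = (0, -2, -3, 2)ᵀ.
Then v_1 = N · v_2 = (0, 1, 2, -1)ᵀ.

Sanity check: (A − (3)·I) v_1 = (0, 0, 0, 0)ᵀ = 0. ✓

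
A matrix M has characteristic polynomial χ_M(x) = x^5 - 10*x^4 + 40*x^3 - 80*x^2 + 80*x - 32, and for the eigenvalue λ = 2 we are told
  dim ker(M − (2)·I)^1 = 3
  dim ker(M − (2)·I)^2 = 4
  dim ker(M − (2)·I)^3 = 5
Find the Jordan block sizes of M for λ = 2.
Block sizes for λ = 2: [3, 1, 1]

From the dimensions of kernels of powers, the number of Jordan blocks of size at least j is d_j − d_{j−1} where d_j = dim ker(N^j) (with d_0 = 0). Computing the differences gives [3, 1, 1].
The number of blocks of size exactly k is (#blocks of size ≥ k) − (#blocks of size ≥ k + 1), so the partition is: 2 block(s) of size 1, 1 block(s) of size 3.
In nonincreasing order the block sizes are [3, 1, 1].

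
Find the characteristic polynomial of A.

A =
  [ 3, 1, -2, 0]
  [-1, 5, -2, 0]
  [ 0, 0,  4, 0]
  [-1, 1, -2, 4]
x^4 - 16*x^3 + 96*x^2 - 256*x + 256

Expanding det(x·I − A) (e.g. by cofactor expansion or by noting that A is similar to its Jordan form J, which has the same characteristic polynomial as A) gives
  χ_A(x) = x^4 - 16*x^3 + 96*x^2 - 256*x + 256
which factors as (x - 4)^4. The eigenvalues (with algebraic multiplicities) are λ = 4 with multiplicity 4.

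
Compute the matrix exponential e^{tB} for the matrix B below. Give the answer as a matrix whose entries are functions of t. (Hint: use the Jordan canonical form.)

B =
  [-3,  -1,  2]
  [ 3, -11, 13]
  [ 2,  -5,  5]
e^{tB} =
  [t^2*exp(-3*t)/2 + exp(-3*t), -t^2*exp(-3*t) - t*exp(-3*t), 3*t^2*exp(-3*t)/2 + 2*t*exp(-3*t)]
  [t^2*exp(-3*t) + 3*t*exp(-3*t), -2*t^2*exp(-3*t) - 8*t*exp(-3*t) + exp(-3*t), 3*t^2*exp(-3*t) + 13*t*exp(-3*t)]
  [t^2*exp(-3*t)/2 + 2*t*exp(-3*t), -t^2*exp(-3*t) - 5*t*exp(-3*t), 3*t^2*exp(-3*t)/2 + 8*t*exp(-3*t) + exp(-3*t)]

Strategy: write B = P · J · P⁻¹ where J is a Jordan canonical form, so e^{tB} = P · e^{tJ} · P⁻¹, and e^{tJ} can be computed block-by-block.

B has Jordan form
J =
  [-3,  1,  0]
  [ 0, -3,  1]
  [ 0,  0, -3]
(up to reordering of blocks).

Per-block formulas:
  For a 3×3 Jordan block J_3(-3): exp(t · J_3(-3)) = e^(-3t)·(I + t·N + (t^2/2)·N^2), where N is the 3×3 nilpotent shift.

After assembling e^{tJ} and conjugating by P, we get:

e^{tB} =
  [t^2*exp(-3*t)/2 + exp(-3*t), -t^2*exp(-3*t) - t*exp(-3*t), 3*t^2*exp(-3*t)/2 + 2*t*exp(-3*t)]
  [t^2*exp(-3*t) + 3*t*exp(-3*t), -2*t^2*exp(-3*t) - 8*t*exp(-3*t) + exp(-3*t), 3*t^2*exp(-3*t) + 13*t*exp(-3*t)]
  [t^2*exp(-3*t)/2 + 2*t*exp(-3*t), -t^2*exp(-3*t) - 5*t*exp(-3*t), 3*t^2*exp(-3*t)/2 + 8*t*exp(-3*t) + exp(-3*t)]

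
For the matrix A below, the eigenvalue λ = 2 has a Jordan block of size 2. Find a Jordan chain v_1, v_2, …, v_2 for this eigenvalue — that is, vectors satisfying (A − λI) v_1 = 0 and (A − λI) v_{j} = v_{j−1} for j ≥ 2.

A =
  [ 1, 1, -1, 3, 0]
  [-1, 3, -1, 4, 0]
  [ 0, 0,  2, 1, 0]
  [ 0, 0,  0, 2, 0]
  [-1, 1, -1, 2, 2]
A Jordan chain for λ = 2 of length 2:
v_1 = (-1, -1, 0, 0, -1)ᵀ
v_2 = (1, 0, 0, 0, 0)ᵀ

Let N = A − (2)·I. We want v_2 with N^2 v_2 = 0 but N^1 v_2 ≠ 0; then v_{j-1} := N · v_j for j = 2, …, 2.

Pick v_2 = (1, 0, 0, 0, 0)ᵀ.
Then v_1 = N · v_2 = (-1, -1, 0, 0, -1)ᵀ.

Sanity check: (A − (2)·I) v_1 = (0, 0, 0, 0, 0)ᵀ = 0. ✓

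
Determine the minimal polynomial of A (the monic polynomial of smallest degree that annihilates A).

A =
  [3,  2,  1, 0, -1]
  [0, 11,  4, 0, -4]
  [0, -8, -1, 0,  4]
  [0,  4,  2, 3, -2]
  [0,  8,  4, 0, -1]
x^2 - 6*x + 9

The characteristic polynomial is χ_A(x) = (x - 3)^5, so the eigenvalues are known. The minimal polynomial is
  m_A(x) = Π_λ (x − λ)^{k_λ}
where k_λ is the size of the *largest* Jordan block for λ (equivalently, the smallest k with (A − λI)^k v = 0 for every generalised eigenvector v of λ).

  λ = 3: largest Jordan block has size 2, contributing (x − 3)^2

So m_A(x) = (x - 3)^2 = x^2 - 6*x + 9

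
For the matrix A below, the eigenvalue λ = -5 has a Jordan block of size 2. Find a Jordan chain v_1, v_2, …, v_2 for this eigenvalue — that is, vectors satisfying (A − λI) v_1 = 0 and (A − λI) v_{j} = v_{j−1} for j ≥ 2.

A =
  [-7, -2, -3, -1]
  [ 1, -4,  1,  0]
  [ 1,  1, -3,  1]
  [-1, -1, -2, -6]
A Jordan chain for λ = -5 of length 2:
v_1 = (-2, 1, 1, -1)ᵀ
v_2 = (1, 0, 0, 0)ᵀ

Let N = A − (-5)·I. We want v_2 with N^2 v_2 = 0 but N^1 v_2 ≠ 0; then v_{j-1} := N · v_j for j = 2, …, 2.

Pick v_2 = (1, 0, 0, 0)ᵀ.
Then v_1 = N · v_2 = (-2, 1, 1, -1)ᵀ.

Sanity check: (A − (-5)·I) v_1 = (0, 0, 0, 0)ᵀ = 0. ✓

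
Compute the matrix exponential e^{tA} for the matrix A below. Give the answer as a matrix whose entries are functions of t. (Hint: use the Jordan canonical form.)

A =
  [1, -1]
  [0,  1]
e^{tA} =
  [exp(t), -t*exp(t)]
  [0, exp(t)]

Strategy: write A = P · J · P⁻¹ where J is a Jordan canonical form, so e^{tA} = P · e^{tJ} · P⁻¹, and e^{tJ} can be computed block-by-block.

A has Jordan form
J =
  [1, 1]
  [0, 1]
(up to reordering of blocks).

Per-block formulas:
  For a 2×2 Jordan block J_2(1): exp(t · J_2(1)) = e^(1t)·(I + t·N), where N is the 2×2 nilpotent shift.

After assembling e^{tJ} and conjugating by P, we get:

e^{tA} =
  [exp(t), -t*exp(t)]
  [0, exp(t)]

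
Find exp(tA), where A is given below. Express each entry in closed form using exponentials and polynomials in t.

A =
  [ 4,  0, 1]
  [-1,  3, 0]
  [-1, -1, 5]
e^{tA} =
  [-t^2*exp(4*t)/2 + exp(4*t), -t^2*exp(4*t)/2, t^2*exp(4*t)/2 + t*exp(4*t)]
  [t^2*exp(4*t)/2 - t*exp(4*t), t^2*exp(4*t)/2 - t*exp(4*t) + exp(4*t), -t^2*exp(4*t)/2]
  [-t*exp(4*t), -t*exp(4*t), t*exp(4*t) + exp(4*t)]

Strategy: write A = P · J · P⁻¹ where J is a Jordan canonical form, so e^{tA} = P · e^{tJ} · P⁻¹, and e^{tJ} can be computed block-by-block.

A has Jordan form
J =
  [4, 1, 0]
  [0, 4, 1]
  [0, 0, 4]
(up to reordering of blocks).

Per-block formulas:
  For a 3×3 Jordan block J_3(4): exp(t · J_3(4)) = e^(4t)·(I + t·N + (t^2/2)·N^2), where N is the 3×3 nilpotent shift.

After assembling e^{tJ} and conjugating by P, we get:

e^{tA} =
  [-t^2*exp(4*t)/2 + exp(4*t), -t^2*exp(4*t)/2, t^2*exp(4*t)/2 + t*exp(4*t)]
  [t^2*exp(4*t)/2 - t*exp(4*t), t^2*exp(4*t)/2 - t*exp(4*t) + exp(4*t), -t^2*exp(4*t)/2]
  [-t*exp(4*t), -t*exp(4*t), t*exp(4*t) + exp(4*t)]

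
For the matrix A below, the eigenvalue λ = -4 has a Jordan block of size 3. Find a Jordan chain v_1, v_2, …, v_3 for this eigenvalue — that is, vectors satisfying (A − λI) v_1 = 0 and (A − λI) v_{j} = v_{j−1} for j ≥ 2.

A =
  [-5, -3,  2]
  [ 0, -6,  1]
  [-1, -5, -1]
A Jordan chain for λ = -4 of length 3:
v_1 = (-1, -1, -2)ᵀ
v_2 = (-1, 0, -1)ᵀ
v_3 = (1, 0, 0)ᵀ

Let N = A − (-4)·I. We want v_3 with N^3 v_3 = 0 but N^2 v_3 ≠ 0; then v_{j-1} := N · v_j for j = 3, …, 2.

Pick v_3 = (1, 0, 0)ᵀ.
Then v_2 = N · v_3 = (-1, 0, -1)ᵀ.
Then v_1 = N · v_2 = (-1, -1, -2)ᵀ.

Sanity check: (A − (-4)·I) v_1 = (0, 0, 0)ᵀ = 0. ✓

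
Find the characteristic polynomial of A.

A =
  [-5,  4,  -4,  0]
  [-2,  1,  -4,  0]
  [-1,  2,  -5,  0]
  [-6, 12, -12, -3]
x^4 + 12*x^3 + 54*x^2 + 108*x + 81

Expanding det(x·I − A) (e.g. by cofactor expansion or by noting that A is similar to its Jordan form J, which has the same characteristic polynomial as A) gives
  χ_A(x) = x^4 + 12*x^3 + 54*x^2 + 108*x + 81
which factors as (x + 3)^4. The eigenvalues (with algebraic multiplicities) are λ = -3 with multiplicity 4.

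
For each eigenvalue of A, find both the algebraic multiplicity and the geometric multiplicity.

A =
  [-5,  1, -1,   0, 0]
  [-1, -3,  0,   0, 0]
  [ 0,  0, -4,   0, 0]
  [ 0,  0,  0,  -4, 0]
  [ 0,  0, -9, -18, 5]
λ = -4: alg = 4, geom = 2; λ = 5: alg = 1, geom = 1

Step 1 — factor the characteristic polynomial to read off the algebraic multiplicities:
  χ_A(x) = (x - 5)*(x + 4)^4

Step 2 — compute geometric multiplicities via the rank-nullity identity g(λ) = n − rank(A − λI):
  rank(A − (-4)·I) = 3, so dim ker(A − (-4)·I) = n − 3 = 2
  rank(A − (5)·I) = 4, so dim ker(A − (5)·I) = n − 4 = 1

Summary:
  λ = -4: algebraic multiplicity = 4, geometric multiplicity = 2
  λ = 5: algebraic multiplicity = 1, geometric multiplicity = 1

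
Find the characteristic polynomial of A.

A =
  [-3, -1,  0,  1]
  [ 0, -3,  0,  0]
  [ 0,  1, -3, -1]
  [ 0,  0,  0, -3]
x^4 + 12*x^3 + 54*x^2 + 108*x + 81

Expanding det(x·I − A) (e.g. by cofactor expansion or by noting that A is similar to its Jordan form J, which has the same characteristic polynomial as A) gives
  χ_A(x) = x^4 + 12*x^3 + 54*x^2 + 108*x + 81
which factors as (x + 3)^4. The eigenvalues (with algebraic multiplicities) are λ = -3 with multiplicity 4.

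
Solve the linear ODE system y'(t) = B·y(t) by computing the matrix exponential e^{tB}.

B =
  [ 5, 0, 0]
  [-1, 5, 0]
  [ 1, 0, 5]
e^{tB} =
  [exp(5*t), 0, 0]
  [-t*exp(5*t), exp(5*t), 0]
  [t*exp(5*t), 0, exp(5*t)]

Strategy: write B = P · J · P⁻¹ where J is a Jordan canonical form, so e^{tB} = P · e^{tJ} · P⁻¹, and e^{tJ} can be computed block-by-block.

B has Jordan form
J =
  [5, 1, 0]
  [0, 5, 0]
  [0, 0, 5]
(up to reordering of blocks).

Per-block formulas:
  For a 1×1 block at λ = 5: exp(t · [5]) = [e^(5t)].
  For a 2×2 Jordan block J_2(5): exp(t · J_2(5)) = e^(5t)·(I + t·N), where N is the 2×2 nilpotent shift.

After assembling e^{tJ} and conjugating by P, we get:

e^{tB} =
  [exp(5*t), 0, 0]
  [-t*exp(5*t), exp(5*t), 0]
  [t*exp(5*t), 0, exp(5*t)]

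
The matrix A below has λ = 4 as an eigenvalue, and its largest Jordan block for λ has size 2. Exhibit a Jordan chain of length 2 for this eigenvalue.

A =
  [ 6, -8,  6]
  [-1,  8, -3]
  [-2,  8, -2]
A Jordan chain for λ = 4 of length 2:
v_1 = (2, -1, -2)ᵀ
v_2 = (1, 0, 0)ᵀ

Let N = A − (4)·I. We want v_2 with N^2 v_2 = 0 but N^1 v_2 ≠ 0; then v_{j-1} := N · v_j for j = 2, …, 2.

Pick v_2 = (1, 0, 0)ᵀ.
Then v_1 = N · v_2 = (2, -1, -2)ᵀ.

Sanity check: (A − (4)·I) v_1 = (0, 0, 0)ᵀ = 0. ✓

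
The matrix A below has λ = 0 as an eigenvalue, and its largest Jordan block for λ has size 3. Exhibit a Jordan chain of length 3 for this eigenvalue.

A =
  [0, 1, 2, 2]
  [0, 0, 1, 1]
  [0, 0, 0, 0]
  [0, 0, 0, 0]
A Jordan chain for λ = 0 of length 3:
v_1 = (1, 0, 0, 0)ᵀ
v_2 = (2, 1, 0, 0)ᵀ
v_3 = (0, 0, 1, 0)ᵀ

Let N = A − (0)·I. We want v_3 with N^3 v_3 = 0 but N^2 v_3 ≠ 0; then v_{j-1} := N · v_j for j = 3, …, 2.

Pick v_3 = (0, 0, 1, 0)ᵀ.
Then v_2 = N · v_3 = (2, 1, 0, 0)ᵀ.
Then v_1 = N · v_2 = (1, 0, 0, 0)ᵀ.

Sanity check: (A − (0)·I) v_1 = (0, 0, 0, 0)ᵀ = 0. ✓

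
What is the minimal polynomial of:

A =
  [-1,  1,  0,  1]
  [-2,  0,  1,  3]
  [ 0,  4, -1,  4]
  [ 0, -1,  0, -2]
x^3 + 3*x^2 + 3*x + 1

The characteristic polynomial is χ_A(x) = (x + 1)^4, so the eigenvalues are known. The minimal polynomial is
  m_A(x) = Π_λ (x − λ)^{k_λ}
where k_λ is the size of the *largest* Jordan block for λ (equivalently, the smallest k with (A − λI)^k v = 0 for every generalised eigenvector v of λ).

  λ = -1: largest Jordan block has size 3, contributing (x + 1)^3

So m_A(x) = (x + 1)^3 = x^3 + 3*x^2 + 3*x + 1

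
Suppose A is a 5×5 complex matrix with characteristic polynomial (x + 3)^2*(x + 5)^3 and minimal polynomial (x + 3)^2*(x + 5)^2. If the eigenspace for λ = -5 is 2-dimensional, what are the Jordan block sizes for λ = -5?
Block sizes for λ = -5: [2, 1]

Step 1 — from the characteristic polynomial, algebraic multiplicity of λ = -5 is 3. From dim ker(A − (-5)·I) = 2, there are exactly 2 Jordan blocks for λ = -5.
Step 2 — from the minimal polynomial, the factor (x + 5)^2 tells us the largest block for λ = -5 has size 2.
Step 3 — with total size 3, 2 blocks, and largest block 2, the block sizes (in nonincreasing order) are [2, 1].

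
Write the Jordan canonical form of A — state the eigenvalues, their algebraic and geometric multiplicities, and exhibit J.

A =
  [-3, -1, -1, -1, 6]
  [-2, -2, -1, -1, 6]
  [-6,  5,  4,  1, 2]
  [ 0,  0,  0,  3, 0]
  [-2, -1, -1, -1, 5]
J_1(-1) ⊕ J_1(-1) ⊕ J_2(3) ⊕ J_1(3)

The characteristic polynomial is
  det(x·I − A) = x^5 - 7*x^4 + 10*x^3 + 18*x^2 - 27*x - 27 = (x - 3)^3*(x + 1)^2

Eigenvalues and multiplicities (the geometric multiplicity of λ is n − rank(A − λI), which equals the number of Jordan blocks for λ):
  λ = -1: algebraic multiplicity = 2, geometric multiplicity = 2
  λ = 3: algebraic multiplicity = 3, geometric multiplicity = 2

Determining the block sizes for each eigenvalue:
  λ = -1: gm = am = 2, so every block has size 1 → block sizes [1, 1]
  λ = 3: 2 blocks summing to 3 forces exactly one block of size 2 and the rest size 1 → block sizes [2, 1]

Assembling the blocks gives a Jordan form
J =
  [-1,  0, 0, 0, 0]
  [ 0, -1, 0, 0, 0]
  [ 0,  0, 3, 1, 0]
  [ 0,  0, 0, 3, 0]
  [ 0,  0, 0, 0, 3]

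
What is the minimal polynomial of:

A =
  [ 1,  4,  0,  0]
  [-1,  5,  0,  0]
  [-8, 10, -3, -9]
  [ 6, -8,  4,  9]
x^2 - 6*x + 9

The characteristic polynomial is χ_A(x) = (x - 3)^4, so the eigenvalues are known. The minimal polynomial is
  m_A(x) = Π_λ (x − λ)^{k_λ}
where k_λ is the size of the *largest* Jordan block for λ (equivalently, the smallest k with (A − λI)^k v = 0 for every generalised eigenvector v of λ).

  λ = 3: largest Jordan block has size 2, contributing (x − 3)^2

So m_A(x) = (x - 3)^2 = x^2 - 6*x + 9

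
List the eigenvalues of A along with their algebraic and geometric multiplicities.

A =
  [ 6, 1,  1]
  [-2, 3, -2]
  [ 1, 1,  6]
λ = 5: alg = 3, geom = 2

Step 1 — factor the characteristic polynomial to read off the algebraic multiplicities:
  χ_A(x) = (x - 5)^3

Step 2 — compute geometric multiplicities via the rank-nullity identity g(λ) = n − rank(A − λI):
  rank(A − (5)·I) = 1, so dim ker(A − (5)·I) = n − 1 = 2

Summary:
  λ = 5: algebraic multiplicity = 3, geometric multiplicity = 2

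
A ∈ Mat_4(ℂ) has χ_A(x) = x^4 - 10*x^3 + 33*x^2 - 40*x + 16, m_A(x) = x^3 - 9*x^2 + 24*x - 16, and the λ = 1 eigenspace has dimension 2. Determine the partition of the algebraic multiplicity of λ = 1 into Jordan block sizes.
Block sizes for λ = 1: [1, 1]

Step 1 — from the characteristic polynomial, algebraic multiplicity of λ = 1 is 2. From dim ker(A − (1)·I) = 2, there are exactly 2 Jordan blocks for λ = 1.
Step 2 — from the minimal polynomial, the factor (x − 1) tells us the largest block for λ = 1 has size 1.
Step 3 — with total size 2, 2 blocks, and largest block 1, the block sizes (in nonincreasing order) are [1, 1].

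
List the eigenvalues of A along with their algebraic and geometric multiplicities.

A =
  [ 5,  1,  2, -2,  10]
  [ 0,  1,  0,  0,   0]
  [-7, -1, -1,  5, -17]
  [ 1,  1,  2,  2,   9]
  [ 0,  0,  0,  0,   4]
λ = 1: alg = 3, geom = 2; λ = 4: alg = 2, geom = 1

Step 1 — factor the characteristic polynomial to read off the algebraic multiplicities:
  χ_A(x) = (x - 4)^2*(x - 1)^3

Step 2 — compute geometric multiplicities via the rank-nullity identity g(λ) = n − rank(A − λI):
  rank(A − (1)·I) = 3, so dim ker(A − (1)·I) = n − 3 = 2
  rank(A − (4)·I) = 4, so dim ker(A − (4)·I) = n − 4 = 1

Summary:
  λ = 1: algebraic multiplicity = 3, geometric multiplicity = 2
  λ = 4: algebraic multiplicity = 2, geometric multiplicity = 1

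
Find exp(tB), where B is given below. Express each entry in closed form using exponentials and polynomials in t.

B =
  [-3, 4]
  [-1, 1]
e^{tB} =
  [-2*t*exp(-t) + exp(-t), 4*t*exp(-t)]
  [-t*exp(-t), 2*t*exp(-t) + exp(-t)]

Strategy: write B = P · J · P⁻¹ where J is a Jordan canonical form, so e^{tB} = P · e^{tJ} · P⁻¹, and e^{tJ} can be computed block-by-block.

B has Jordan form
J =
  [-1,  1]
  [ 0, -1]
(up to reordering of blocks).

Per-block formulas:
  For a 2×2 Jordan block J_2(-1): exp(t · J_2(-1)) = e^(-1t)·(I + t·N), where N is the 2×2 nilpotent shift.

After assembling e^{tJ} and conjugating by P, we get:

e^{tB} =
  [-2*t*exp(-t) + exp(-t), 4*t*exp(-t)]
  [-t*exp(-t), 2*t*exp(-t) + exp(-t)]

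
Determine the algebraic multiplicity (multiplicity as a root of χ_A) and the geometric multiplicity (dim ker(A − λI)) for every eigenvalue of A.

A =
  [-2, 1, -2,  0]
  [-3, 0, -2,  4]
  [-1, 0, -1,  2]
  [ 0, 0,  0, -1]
λ = -1: alg = 4, geom = 2

Step 1 — factor the characteristic polynomial to read off the algebraic multiplicities:
  χ_A(x) = (x + 1)^4

Step 2 — compute geometric multiplicities via the rank-nullity identity g(λ) = n − rank(A − λI):
  rank(A − (-1)·I) = 2, so dim ker(A − (-1)·I) = n − 2 = 2

Summary:
  λ = -1: algebraic multiplicity = 4, geometric multiplicity = 2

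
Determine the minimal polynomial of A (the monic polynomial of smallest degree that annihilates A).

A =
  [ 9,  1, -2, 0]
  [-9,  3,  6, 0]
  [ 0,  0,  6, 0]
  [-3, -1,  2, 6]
x^2 - 12*x + 36

The characteristic polynomial is χ_A(x) = (x - 6)^4, so the eigenvalues are known. The minimal polynomial is
  m_A(x) = Π_λ (x − λ)^{k_λ}
where k_λ is the size of the *largest* Jordan block for λ (equivalently, the smallest k with (A − λI)^k v = 0 for every generalised eigenvector v of λ).

  λ = 6: largest Jordan block has size 2, contributing (x − 6)^2

So m_A(x) = (x - 6)^2 = x^2 - 12*x + 36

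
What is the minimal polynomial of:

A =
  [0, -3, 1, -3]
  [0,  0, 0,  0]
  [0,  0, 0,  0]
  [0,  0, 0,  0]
x^2

The characteristic polynomial is χ_A(x) = x^4, so the eigenvalues are known. The minimal polynomial is
  m_A(x) = Π_λ (x − λ)^{k_λ}
where k_λ is the size of the *largest* Jordan block for λ (equivalently, the smallest k with (A − λI)^k v = 0 for every generalised eigenvector v of λ).

  λ = 0: largest Jordan block has size 2, contributing (x − 0)^2

So m_A(x) = x^2 = x^2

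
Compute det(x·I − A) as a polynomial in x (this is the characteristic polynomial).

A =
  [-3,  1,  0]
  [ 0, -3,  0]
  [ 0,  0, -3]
x^3 + 9*x^2 + 27*x + 27

Expanding det(x·I − A) (e.g. by cofactor expansion or by noting that A is similar to its Jordan form J, which has the same characteristic polynomial as A) gives
  χ_A(x) = x^3 + 9*x^2 + 27*x + 27
which factors as (x + 3)^3. The eigenvalues (with algebraic multiplicities) are λ = -3 with multiplicity 3.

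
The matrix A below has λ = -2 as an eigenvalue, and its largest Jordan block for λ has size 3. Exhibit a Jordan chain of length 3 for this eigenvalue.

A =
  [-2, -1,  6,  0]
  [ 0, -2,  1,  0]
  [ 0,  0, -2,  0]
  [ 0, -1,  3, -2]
A Jordan chain for λ = -2 of length 3:
v_1 = (-1, 0, 0, -1)ᵀ
v_2 = (6, 1, 0, 3)ᵀ
v_3 = (0, 0, 1, 0)ᵀ

Let N = A − (-2)·I. We want v_3 with N^3 v_3 = 0 but N^2 v_3 ≠ 0; then v_{j-1} := N · v_j for j = 3, …, 2.

Pick v_3 = (0, 0, 1, 0)ᵀ.
Then v_2 = N · v_3 = (6, 1, 0, 3)ᵀ.
Then v_1 = N · v_2 = (-1, 0, 0, -1)ᵀ.

Sanity check: (A − (-2)·I) v_1 = (0, 0, 0, 0)ᵀ = 0. ✓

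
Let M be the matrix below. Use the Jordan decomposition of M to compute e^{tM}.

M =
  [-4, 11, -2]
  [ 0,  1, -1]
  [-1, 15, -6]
e^{tM} =
  [3*t^2*exp(-3*t)/2 - t*exp(-3*t) + exp(-3*t), 3*t^2*exp(-3*t)/2 + 11*t*exp(-3*t), -3*t^2*exp(-3*t)/2 - 2*t*exp(-3*t)]
  [t^2*exp(-3*t)/2, t^2*exp(-3*t)/2 + 4*t*exp(-3*t) + exp(-3*t), -t^2*exp(-3*t)/2 - t*exp(-3*t)]
  [2*t^2*exp(-3*t) - t*exp(-3*t), 2*t^2*exp(-3*t) + 15*t*exp(-3*t), -2*t^2*exp(-3*t) - 3*t*exp(-3*t) + exp(-3*t)]

Strategy: write M = P · J · P⁻¹ where J is a Jordan canonical form, so e^{tM} = P · e^{tJ} · P⁻¹, and e^{tJ} can be computed block-by-block.

M has Jordan form
J =
  [-3,  1,  0]
  [ 0, -3,  1]
  [ 0,  0, -3]
(up to reordering of blocks).

Per-block formulas:
  For a 3×3 Jordan block J_3(-3): exp(t · J_3(-3)) = e^(-3t)·(I + t·N + (t^2/2)·N^2), where N is the 3×3 nilpotent shift.

After assembling e^{tJ} and conjugating by P, we get:

e^{tM} =
  [3*t^2*exp(-3*t)/2 - t*exp(-3*t) + exp(-3*t), 3*t^2*exp(-3*t)/2 + 11*t*exp(-3*t), -3*t^2*exp(-3*t)/2 - 2*t*exp(-3*t)]
  [t^2*exp(-3*t)/2, t^2*exp(-3*t)/2 + 4*t*exp(-3*t) + exp(-3*t), -t^2*exp(-3*t)/2 - t*exp(-3*t)]
  [2*t^2*exp(-3*t) - t*exp(-3*t), 2*t^2*exp(-3*t) + 15*t*exp(-3*t), -2*t^2*exp(-3*t) - 3*t*exp(-3*t) + exp(-3*t)]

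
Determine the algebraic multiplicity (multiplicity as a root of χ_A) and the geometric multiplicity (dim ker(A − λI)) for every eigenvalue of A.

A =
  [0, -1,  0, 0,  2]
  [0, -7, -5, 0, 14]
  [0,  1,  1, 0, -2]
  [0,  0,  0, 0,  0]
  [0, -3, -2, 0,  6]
λ = 0: alg = 5, geom = 3

Step 1 — factor the characteristic polynomial to read off the algebraic multiplicities:
  χ_A(x) = x^5

Step 2 — compute geometric multiplicities via the rank-nullity identity g(λ) = n − rank(A − λI):
  rank(A − (0)·I) = 2, so dim ker(A − (0)·I) = n − 2 = 3

Summary:
  λ = 0: algebraic multiplicity = 5, geometric multiplicity = 3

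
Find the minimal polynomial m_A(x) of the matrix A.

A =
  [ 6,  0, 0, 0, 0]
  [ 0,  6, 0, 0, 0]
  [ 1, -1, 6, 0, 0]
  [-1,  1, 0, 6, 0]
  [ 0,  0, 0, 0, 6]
x^2 - 12*x + 36

The characteristic polynomial is χ_A(x) = (x - 6)^5, so the eigenvalues are known. The minimal polynomial is
  m_A(x) = Π_λ (x − λ)^{k_λ}
where k_λ is the size of the *largest* Jordan block for λ (equivalently, the smallest k with (A − λI)^k v = 0 for every generalised eigenvector v of λ).

  λ = 6: largest Jordan block has size 2, contributing (x − 6)^2

So m_A(x) = (x - 6)^2 = x^2 - 12*x + 36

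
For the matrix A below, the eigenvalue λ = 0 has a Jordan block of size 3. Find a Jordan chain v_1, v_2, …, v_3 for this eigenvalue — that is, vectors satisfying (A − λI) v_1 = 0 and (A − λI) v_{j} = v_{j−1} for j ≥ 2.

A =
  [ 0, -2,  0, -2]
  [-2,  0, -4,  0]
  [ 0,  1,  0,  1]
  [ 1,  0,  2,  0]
A Jordan chain for λ = 0 of length 3:
v_1 = (2, 0, -1, 0)ᵀ
v_2 = (0, -2, 0, 1)ᵀ
v_3 = (1, 0, 0, 0)ᵀ

Let N = A − (0)·I. We want v_3 with N^3 v_3 = 0 but N^2 v_3 ≠ 0; then v_{j-1} := N · v_j for j = 3, …, 2.

Pick v_3 = (1, 0, 0, 0)ᵀ.
Then v_2 = N · v_3 = (0, -2, 0, 1)ᵀ.
Then v_1 = N · v_2 = (2, 0, -1, 0)ᵀ.

Sanity check: (A − (0)·I) v_1 = (0, 0, 0, 0)ᵀ = 0. ✓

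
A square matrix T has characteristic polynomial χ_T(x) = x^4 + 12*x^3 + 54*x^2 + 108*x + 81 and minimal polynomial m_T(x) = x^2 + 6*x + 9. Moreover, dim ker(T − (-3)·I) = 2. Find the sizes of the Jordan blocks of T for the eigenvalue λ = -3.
Block sizes for λ = -3: [2, 2]

Step 1 — from the characteristic polynomial, algebraic multiplicity of λ = -3 is 4. From dim ker(T − (-3)·I) = 2, there are exactly 2 Jordan blocks for λ = -3.
Step 2 — from the minimal polynomial, the factor (x + 3)^2 tells us the largest block for λ = -3 has size 2.
Step 3 — with total size 4, 2 blocks, and largest block 2, the block sizes (in nonincreasing order) are [2, 2].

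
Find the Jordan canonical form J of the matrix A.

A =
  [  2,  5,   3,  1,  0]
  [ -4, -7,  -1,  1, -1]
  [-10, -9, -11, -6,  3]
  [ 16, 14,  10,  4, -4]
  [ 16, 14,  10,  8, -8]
J_3(-4) ⊕ J_2(-4)

The characteristic polynomial is
  det(x·I − A) = x^5 + 20*x^4 + 160*x^3 + 640*x^2 + 1280*x + 1024 = (x + 4)^5

Eigenvalues and multiplicities (the geometric multiplicity of λ is n − rank(A − λI), which equals the number of Jordan blocks for λ):
  λ = -4: algebraic multiplicity = 5, geometric multiplicity = 2

Determining the block sizes for each eigenvalue:
  λ = -4: with am = 5 and gm = 2, the partition is not yet determined (e.g. several partitions of 5 into 2 parts exist). Let N = A − (-4)·I. Computing rank(N^1) = 3, rank(N^2) = 1, rank(N^3) = 0; the number of blocks of size ≥ j is rank(N^{j−1}) − rank(N^j), giving [2, 2, 1]. So we have 1 block(s) of size 3, 1 block(s) of size 2 → block sizes [3, 2]

Assembling the blocks gives a Jordan form
J =
  [-4,  1,  0,  0,  0]
  [ 0, -4,  1,  0,  0]
  [ 0,  0, -4,  0,  0]
  [ 0,  0,  0, -4,  1]
  [ 0,  0,  0,  0, -4]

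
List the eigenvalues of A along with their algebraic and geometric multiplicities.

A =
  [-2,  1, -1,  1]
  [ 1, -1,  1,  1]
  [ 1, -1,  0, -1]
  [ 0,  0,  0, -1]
λ = -1: alg = 4, geom = 2

Step 1 — factor the characteristic polynomial to read off the algebraic multiplicities:
  χ_A(x) = (x + 1)^4

Step 2 — compute geometric multiplicities via the rank-nullity identity g(λ) = n − rank(A − λI):
  rank(A − (-1)·I) = 2, so dim ker(A − (-1)·I) = n − 2 = 2

Summary:
  λ = -1: algebraic multiplicity = 4, geometric multiplicity = 2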